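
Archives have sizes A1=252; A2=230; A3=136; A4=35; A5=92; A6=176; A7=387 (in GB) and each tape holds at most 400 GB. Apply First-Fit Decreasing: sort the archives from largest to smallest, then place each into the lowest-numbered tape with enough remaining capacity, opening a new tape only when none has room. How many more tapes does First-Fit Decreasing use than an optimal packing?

0

First-Fit Decreasing: [387] [252,136] [230,92,35] [176] → 4 tapes.
Total size 1308 GB; any packing needs at least ⌈1308/400⌉ = 4 tapes.
So 4 is already optimal.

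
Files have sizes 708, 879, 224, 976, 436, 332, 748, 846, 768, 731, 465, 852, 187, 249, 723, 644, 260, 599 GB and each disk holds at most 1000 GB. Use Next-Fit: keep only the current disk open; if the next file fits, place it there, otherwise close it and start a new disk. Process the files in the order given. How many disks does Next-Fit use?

15 disks

708 GB → disk 1 (remaining 292 GB)
879 GB → disk 2 (remaining 121 GB)
224 GB → disk 3 (remaining 776 GB)
976 GB → disk 4 (remaining 24 GB)
436 GB → disk 5 (remaining 564 GB)
332 GB → disk 5 (remaining 232 GB)
748 GB → disk 6 (remaining 252 GB)
846 GB → disk 7 (remaining 154 GB)
768 GB → disk 8 (remaining 232 GB)
731 GB → disk 9 (remaining 269 GB)
465 GB → disk 10 (remaining 535 GB)
852 GB → disk 11 (remaining 148 GB)
187 GB → disk 12 (remaining 813 GB)
249 GB → disk 12 (remaining 564 GB)
723 GB → disk 13 (remaining 277 GB)
644 GB → disk 14 (remaining 356 GB)
260 GB → disk 14 (remaining 96 GB)
599 GB → disk 15 (remaining 401 GB)
Final disks: [708] [879] [224] [976] [436,332] [748] [846] [768] [731] [465] [852] [187,249] [723] [644,260] [599].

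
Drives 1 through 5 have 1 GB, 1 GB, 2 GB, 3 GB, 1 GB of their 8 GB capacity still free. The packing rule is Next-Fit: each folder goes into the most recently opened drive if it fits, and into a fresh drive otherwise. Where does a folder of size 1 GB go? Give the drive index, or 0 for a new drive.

Next-Fit only looks at drive 5, which has 1 GB free.
1 GB fits there.

5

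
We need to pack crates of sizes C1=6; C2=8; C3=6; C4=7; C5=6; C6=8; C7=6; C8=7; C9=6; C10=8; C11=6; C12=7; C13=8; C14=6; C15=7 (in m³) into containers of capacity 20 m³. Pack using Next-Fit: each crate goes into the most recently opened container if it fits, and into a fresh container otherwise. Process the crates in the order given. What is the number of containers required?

7

Put C1 (6 m³) in container 1; 14 m³ remain.
Put C2 (8 m³) in container 1; 6 m³ remain.
Put C3 (6 m³) in container 1; 0 m³ remain.
Put C4 (7 m³) in container 2; 13 m³ remain.
Put C5 (6 m³) in container 2; 7 m³ remain.
Put C6 (8 m³) in container 3; 12 m³ remain.
Put C7 (6 m³) in container 3; 6 m³ remain.
Put C8 (7 m³) in container 4; 13 m³ remain.
Put C9 (6 m³) in container 4; 7 m³ remain.
Put C10 (8 m³) in container 5; 12 m³ remain.
Put C11 (6 m³) in container 5; 6 m³ remain.
Put C12 (7 m³) in container 6; 13 m³ remain.
Put C13 (8 m³) in container 6; 5 m³ remain.
Put C14 (6 m³) in container 7; 14 m³ remain.
Put C15 (7 m³) in container 7; 7 m³ remain.
Final containers: [6,8,6] [7,6] [8,6] [7,6] [8,6] [7,8] [6,7].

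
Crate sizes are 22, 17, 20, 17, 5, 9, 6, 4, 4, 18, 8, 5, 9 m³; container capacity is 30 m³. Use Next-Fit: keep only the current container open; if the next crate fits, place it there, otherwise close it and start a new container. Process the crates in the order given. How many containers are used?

7

22 m³ → container 1 (remaining 8 m³)
17 m³ → container 2 (remaining 13 m³)
20 m³ → container 3 (remaining 10 m³)
17 m³ → container 4 (remaining 13 m³)
5 m³ → container 4 (remaining 8 m³)
9 m³ → container 5 (remaining 21 m³)
6 m³ → container 5 (remaining 15 m³)
4 m³ → container 5 (remaining 11 m³)
4 m³ → container 5 (remaining 7 m³)
18 m³ → container 6 (remaining 12 m³)
8 m³ → container 6 (remaining 4 m³)
5 m³ → container 7 (remaining 25 m³)
9 m³ → container 7 (remaining 16 m³)
Final containers: [22] [17] [20] [17,5] [9,6,4,4] [18,8] [5,9].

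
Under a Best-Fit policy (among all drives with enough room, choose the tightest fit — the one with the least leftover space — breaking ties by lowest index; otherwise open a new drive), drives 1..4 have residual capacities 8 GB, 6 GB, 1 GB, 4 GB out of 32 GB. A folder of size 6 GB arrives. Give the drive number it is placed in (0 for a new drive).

2

Drives with room: drive 1 (8 GB), drive 2 (6 GB).
Tightest fit is drive 2 with 6 GB free.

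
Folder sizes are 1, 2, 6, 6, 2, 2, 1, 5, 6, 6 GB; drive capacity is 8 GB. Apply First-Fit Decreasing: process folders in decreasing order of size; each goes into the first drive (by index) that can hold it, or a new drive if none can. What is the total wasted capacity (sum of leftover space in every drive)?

3

Sorted descending: 6, 6, 6, 6, 5, 2, 2, 2, 1, 1.
6 GB → drive 1 (remaining 2 GB)
6 GB → drive 2 (remaining 2 GB)
6 GB → drive 3 (remaining 2 GB)
6 GB → drive 4 (remaining 2 GB)
5 GB → drive 5 (remaining 3 GB)
2 GB → drive 1 (remaining 0 GB)
2 GB → drive 2 (remaining 0 GB)
2 GB → drive 3 (remaining 0 GB)
1 GB → drive 4 (remaining 1 GB)
1 GB → drive 4 (remaining 0 GB)
5 drives × 8 GB = 40 GB; used 37 GB; unused 3 GB.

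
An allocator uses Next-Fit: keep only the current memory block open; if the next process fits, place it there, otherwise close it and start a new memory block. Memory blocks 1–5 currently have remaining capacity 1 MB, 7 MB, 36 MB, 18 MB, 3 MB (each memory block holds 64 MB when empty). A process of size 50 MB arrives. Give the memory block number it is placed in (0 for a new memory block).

Next-Fit only looks at memory block 5, which has 3 MB free.
50 MB does not fit, so a new memory block is opened.

0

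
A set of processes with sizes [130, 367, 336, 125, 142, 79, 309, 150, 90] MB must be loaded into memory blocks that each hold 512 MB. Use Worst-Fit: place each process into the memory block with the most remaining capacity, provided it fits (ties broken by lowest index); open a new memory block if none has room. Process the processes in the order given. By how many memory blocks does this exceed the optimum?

Worst-Fit: [130,367] [336,125] [142,79,150] [309,90] → 4 memory blocks.
Total size 1728 MB; any packing needs at least ⌈1728/512⌉ = 4 memory blocks.
So 4 is already optimal.

0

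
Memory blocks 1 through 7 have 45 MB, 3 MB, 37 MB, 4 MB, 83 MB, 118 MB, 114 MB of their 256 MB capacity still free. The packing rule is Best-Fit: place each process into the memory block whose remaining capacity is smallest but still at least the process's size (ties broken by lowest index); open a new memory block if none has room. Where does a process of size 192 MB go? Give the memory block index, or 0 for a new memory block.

No memory block has ≥ 192 MB free, so a new memory block is opened.

0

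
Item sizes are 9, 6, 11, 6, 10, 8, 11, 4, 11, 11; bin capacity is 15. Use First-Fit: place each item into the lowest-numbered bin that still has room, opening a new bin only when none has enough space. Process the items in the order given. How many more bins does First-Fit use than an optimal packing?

First-Fit: [9,6] [11,4] [6,8] [10] [11] [11] [11] → 7 bins.
7 items exceed 7.5 (half the capacity), and no two of those can share a bin, so at least 7 bins are needed.
So 7 is already optimal.

0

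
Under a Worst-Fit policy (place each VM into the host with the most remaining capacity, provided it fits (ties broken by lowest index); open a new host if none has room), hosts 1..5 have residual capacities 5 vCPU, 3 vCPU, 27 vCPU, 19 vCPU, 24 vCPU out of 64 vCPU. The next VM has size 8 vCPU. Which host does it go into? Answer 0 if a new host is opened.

Hosts with room: host 3 (27 vCPU), host 4 (19 vCPU), host 5 (24 vCPU).
Most room is host 3 with 27 vCPU free.

3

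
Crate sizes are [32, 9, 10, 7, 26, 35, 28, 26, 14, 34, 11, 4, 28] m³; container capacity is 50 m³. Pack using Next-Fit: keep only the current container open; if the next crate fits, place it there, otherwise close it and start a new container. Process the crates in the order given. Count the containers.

Put 32 m³ in container 1; 18 m³ remain.
Put 9 m³ in container 1; 9 m³ remain.
Put 10 m³ in container 2; 40 m³ remain.
Put 7 m³ in container 2; 33 m³ remain.
Put 26 m³ in container 2; 7 m³ remain.
Put 35 m³ in container 3; 15 m³ remain.
Put 28 m³ in container 4; 22 m³ remain.
Put 26 m³ in container 5; 24 m³ remain.
Put 14 m³ in container 5; 10 m³ remain.
Put 34 m³ in container 6; 16 m³ remain.
Put 11 m³ in container 6; 5 m³ remain.
Put 4 m³ in container 6; 1 m³ remain.
Put 28 m³ in container 7; 22 m³ remain.
Final containers: [32,9] [10,7,26] [35] [28] [26,14] [34,11,4] [28].

7 containers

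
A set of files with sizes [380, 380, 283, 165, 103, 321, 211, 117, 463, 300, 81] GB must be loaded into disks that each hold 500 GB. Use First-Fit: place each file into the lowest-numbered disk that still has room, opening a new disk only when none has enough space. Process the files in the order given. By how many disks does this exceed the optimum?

1

First-Fit: [380,103] [380,117] [283,165] [321,81] [211] [463] [300] → 7 disks.
Total size 2804 GB; any packing needs at least ⌈2804/500⌉ = 6 disks.
An optimal packing achieves that bound: [463] [380,117] [380,103] [321,165] [300,81] [283,211] → 6 disks.
Excess: 7 − 6 = 1.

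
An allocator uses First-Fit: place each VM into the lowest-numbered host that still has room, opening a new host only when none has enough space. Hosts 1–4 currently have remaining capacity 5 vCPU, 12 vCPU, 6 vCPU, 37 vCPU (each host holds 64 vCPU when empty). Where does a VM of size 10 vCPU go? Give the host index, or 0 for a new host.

2

Hosts with room: host 2 (12 vCPU), host 4 (37 vCPU).
The first with room is host 2.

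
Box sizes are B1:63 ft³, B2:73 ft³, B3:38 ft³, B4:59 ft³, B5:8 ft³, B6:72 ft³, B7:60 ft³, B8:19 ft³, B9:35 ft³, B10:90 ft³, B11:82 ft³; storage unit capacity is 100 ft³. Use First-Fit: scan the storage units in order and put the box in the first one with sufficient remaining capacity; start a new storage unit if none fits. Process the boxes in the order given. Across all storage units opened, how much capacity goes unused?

storage unit 1: place B1 (63 ft³), 37 ft³ left
storage unit 2: place B2 (73 ft³), 27 ft³ left
storage unit 3: place B3 (38 ft³), 62 ft³ left
storage unit 3: place B4 (59 ft³), 3 ft³ left
storage unit 1: place B5 (8 ft³), 29 ft³ left
storage unit 4: place B6 (72 ft³), 28 ft³ left
storage unit 5: place B7 (60 ft³), 40 ft³ left
storage unit 1: place B8 (19 ft³), 10 ft³ left
storage unit 5: place B9 (35 ft³), 5 ft³ left
storage unit 6: place B10 (90 ft³), 10 ft³ left
storage unit 7: place B11 (82 ft³), 18 ft³ left
7 storage units × 100 ft³ = 700 ft³; used 599 ft³; unused 101 ft³.

101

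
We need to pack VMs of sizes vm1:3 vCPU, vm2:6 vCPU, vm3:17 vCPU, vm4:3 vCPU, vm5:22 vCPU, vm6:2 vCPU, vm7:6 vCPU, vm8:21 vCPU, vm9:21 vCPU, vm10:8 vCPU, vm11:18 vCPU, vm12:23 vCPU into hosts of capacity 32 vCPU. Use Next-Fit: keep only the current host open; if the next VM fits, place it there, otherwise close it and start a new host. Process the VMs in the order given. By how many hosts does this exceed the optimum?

Next-Fit: [3,6,17,3] [22,2,6] [21] [21,8] [18] [23] → 6 hosts.
6 VMs exceed 16 vCPU (half the capacity), and no two of those can share a host, so at least 6 hosts are needed.
So 6 is already optimal.

0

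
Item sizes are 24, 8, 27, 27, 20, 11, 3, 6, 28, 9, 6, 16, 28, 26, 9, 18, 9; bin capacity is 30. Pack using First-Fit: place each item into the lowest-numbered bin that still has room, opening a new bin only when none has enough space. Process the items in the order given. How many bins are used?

11 bins

Put 24 in bin 1; 6 remain.
Put 8 in bin 2; 22 remain.
Put 27 in bin 3; 3 remain.
Put 27 in bin 4; 3 remain.
Put 20 in bin 2; 2 remain.
Put 11 in bin 5; 19 remain.
Put 3 in bin 1; 3 remain.
Put 6 in bin 5; 13 remain.
Put 28 in bin 6; 2 remain.
Put 9 in bin 5; 4 remain.
Put 6 in bin 7; 24 remain.
Put 16 in bin 7; 8 remain.
Put 28 in bin 8; 2 remain.
Put 26 in bin 9; 4 remain.
Put 9 in bin 10; 21 remain.
Put 18 in bin 10; 3 remain.
Put 9 in bin 11; 21 remain.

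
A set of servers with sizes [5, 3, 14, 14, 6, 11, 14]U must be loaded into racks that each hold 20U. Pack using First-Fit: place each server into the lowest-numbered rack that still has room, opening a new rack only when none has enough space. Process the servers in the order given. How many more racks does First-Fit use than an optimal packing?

First-Fit: [5,3,6] [14] [14] [11] [14] → 5 racks.
Total size 67U; any packing needs at least ⌈67/20⌉ = 4 racks.
An optimal packing achieves that bound: [14,6] [14,5] [14,3] [11] → 4 racks.
Excess: 5 − 4 = 1.

1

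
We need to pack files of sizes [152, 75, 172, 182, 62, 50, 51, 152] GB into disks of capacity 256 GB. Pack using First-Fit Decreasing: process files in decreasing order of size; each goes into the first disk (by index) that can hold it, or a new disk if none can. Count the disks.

Sorted descending: 182, 172, 152, 152, 75, 62, 51, 50.
182 GB → disk 1 (remaining 74 GB)
172 GB → disk 2 (remaining 84 GB)
152 GB → disk 3 (remaining 104 GB)
152 GB → disk 4 (remaining 104 GB)
75 GB → disk 2 (remaining 9 GB)
62 GB → disk 1 (remaining 12 GB)
51 GB → disk 3 (remaining 53 GB)
50 GB → disk 3 (remaining 3 GB)

4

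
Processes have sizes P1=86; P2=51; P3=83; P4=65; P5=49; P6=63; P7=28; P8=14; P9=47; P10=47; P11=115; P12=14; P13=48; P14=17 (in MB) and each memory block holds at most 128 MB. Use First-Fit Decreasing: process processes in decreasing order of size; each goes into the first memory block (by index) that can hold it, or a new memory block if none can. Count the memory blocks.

Sorted descending: 115, 86, 83, 65, 63, 51, 49, 48, 47, 47, 28, 17, 14, 14.
115 MB → memory block 1 (remaining 13 MB)
86 MB → memory block 2 (remaining 42 MB)
83 MB → memory block 3 (remaining 45 MB)
65 MB → memory block 4 (remaining 63 MB)
63 MB → memory block 4 (remaining 0 MB)
51 MB → memory block 5 (remaining 77 MB)
49 MB → memory block 5 (remaining 28 MB)
48 MB → memory block 6 (remaining 80 MB)
47 MB → memory block 6 (remaining 33 MB)
47 MB → memory block 7 (remaining 81 MB)
28 MB → memory block 2 (remaining 14 MB)
17 MB → memory block 3 (remaining 28 MB)
14 MB → memory block 2 (remaining 0 MB)
14 MB → memory block 3 (remaining 14 MB)
Final memory blocks: [115] [86,28,14] [83,17,14] [65,63] [51,49] [48,47] [47].

7 memory blocks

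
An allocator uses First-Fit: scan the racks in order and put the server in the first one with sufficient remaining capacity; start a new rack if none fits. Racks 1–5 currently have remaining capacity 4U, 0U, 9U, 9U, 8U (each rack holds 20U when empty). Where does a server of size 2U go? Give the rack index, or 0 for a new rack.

1

Racks with room: rack 1 (4U), rack 3 (9U), rack 4 (9U), rack 5 (8U).
The first with room is rack 1.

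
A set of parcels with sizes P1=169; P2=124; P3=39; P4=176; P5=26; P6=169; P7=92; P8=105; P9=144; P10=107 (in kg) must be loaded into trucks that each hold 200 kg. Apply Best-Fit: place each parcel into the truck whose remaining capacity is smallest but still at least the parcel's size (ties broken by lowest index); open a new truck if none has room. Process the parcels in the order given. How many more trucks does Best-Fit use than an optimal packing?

0

Best-Fit: [169,26] [124,39] [176] [169] [92,105] [144] [107] → 7 trucks.
7 parcels exceed 100 kg (half the capacity), and no two of those can share a truck, so at least 7 trucks are needed.
So 7 is already optimal.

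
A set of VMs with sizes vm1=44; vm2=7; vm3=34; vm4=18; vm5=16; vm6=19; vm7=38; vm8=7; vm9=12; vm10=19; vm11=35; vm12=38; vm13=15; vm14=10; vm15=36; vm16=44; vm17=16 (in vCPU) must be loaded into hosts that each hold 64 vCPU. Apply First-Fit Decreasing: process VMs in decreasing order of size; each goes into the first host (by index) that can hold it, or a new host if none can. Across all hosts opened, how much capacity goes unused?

40

Sorted descending: 44, 44, 38, 38, 36, 35, 34, 19, 19, 18, 16, 16, 15, 12, 10, 7, 7.
44 vCPU → host 1 (remaining 20 vCPU)
44 vCPU → host 2 (remaining 20 vCPU)
38 vCPU → host 3 (remaining 26 vCPU)
38 vCPU → host 4 (remaining 26 vCPU)
36 vCPU → host 5 (remaining 28 vCPU)
35 vCPU → host 6 (remaining 29 vCPU)
34 vCPU → host 7 (remaining 30 vCPU)
19 vCPU → host 1 (remaining 1 vCPU)
19 vCPU → host 2 (remaining 1 vCPU)
18 vCPU → host 3 (remaining 8 vCPU)
16 vCPU → host 4 (remaining 10 vCPU)
16 vCPU → host 5 (remaining 12 vCPU)
15 vCPU → host 6 (remaining 14 vCPU)
12 vCPU → host 5 (remaining 0 vCPU)
10 vCPU → host 4 (remaining 0 vCPU)
7 vCPU → host 3 (remaining 1 vCPU)
7 vCPU → host 6 (remaining 7 vCPU)
7 hosts × 64 vCPU = 448 vCPU; used 408 vCPU; unused 40 vCPU.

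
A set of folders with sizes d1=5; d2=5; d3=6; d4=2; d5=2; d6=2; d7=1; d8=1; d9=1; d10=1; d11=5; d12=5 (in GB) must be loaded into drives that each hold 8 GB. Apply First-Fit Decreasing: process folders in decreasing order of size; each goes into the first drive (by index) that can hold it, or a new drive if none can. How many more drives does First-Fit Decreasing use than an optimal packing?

0

First-Fit Decreasing: [6,2] [5,2,1] [5,2,1] [5,1,1] [5] → 5 drives.
Total size 36 GB; any packing needs at least ⌈36/8⌉ = 5 drives.
So 5 is already optimal.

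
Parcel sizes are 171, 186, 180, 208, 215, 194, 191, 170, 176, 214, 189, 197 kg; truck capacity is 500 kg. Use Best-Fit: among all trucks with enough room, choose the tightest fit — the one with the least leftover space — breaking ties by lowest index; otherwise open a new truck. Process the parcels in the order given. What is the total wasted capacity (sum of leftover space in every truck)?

709

Put 171 kg in truck 1; 329 kg remain.
Put 186 kg in truck 1; 143 kg remain.
Put 180 kg in truck 2; 320 kg remain.
Put 208 kg in truck 2; 112 kg remain.
Put 215 kg in truck 3; 285 kg remain.
Put 194 kg in truck 3; 91 kg remain.
Put 191 kg in truck 4; 309 kg remain.
Put 170 kg in truck 4; 139 kg remain.
Put 176 kg in truck 5; 324 kg remain.
Put 214 kg in truck 5; 110 kg remain.
Put 189 kg in truck 6; 311 kg remain.
Put 197 kg in truck 6; 114 kg remain.
6 trucks × 500 kg = 3000 kg; used 2291 kg; unused 709 kg.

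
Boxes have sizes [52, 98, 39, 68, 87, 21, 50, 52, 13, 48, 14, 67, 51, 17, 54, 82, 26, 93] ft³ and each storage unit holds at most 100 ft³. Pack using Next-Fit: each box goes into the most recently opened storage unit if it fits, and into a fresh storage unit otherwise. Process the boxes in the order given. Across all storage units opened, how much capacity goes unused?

storage unit 1: place 52 ft³, 48 ft³ left
storage unit 2: place 98 ft³, 2 ft³ left
storage unit 3: place 39 ft³, 61 ft³ left
storage unit 4: place 68 ft³, 32 ft³ left
storage unit 5: place 87 ft³, 13 ft³ left
storage unit 6: place 21 ft³, 79 ft³ left
storage unit 6: place 50 ft³, 29 ft³ left
storage unit 7: place 52 ft³, 48 ft³ left
storage unit 7: place 13 ft³, 35 ft³ left
storage unit 8: place 48 ft³, 52 ft³ left
storage unit 8: place 14 ft³, 38 ft³ left
storage unit 9: place 67 ft³, 33 ft³ left
storage unit 10: place 51 ft³, 49 ft³ left
storage unit 10: place 17 ft³, 32 ft³ left
storage unit 11: place 54 ft³, 46 ft³ left
storage unit 12: place 82 ft³, 18 ft³ left
storage unit 13: place 26 ft³, 74 ft³ left
storage unit 14: place 93 ft³, 7 ft³ left
14 storage units × 100 ft³ = 1400 ft³; used 932 ft³; unused 468 ft³.

468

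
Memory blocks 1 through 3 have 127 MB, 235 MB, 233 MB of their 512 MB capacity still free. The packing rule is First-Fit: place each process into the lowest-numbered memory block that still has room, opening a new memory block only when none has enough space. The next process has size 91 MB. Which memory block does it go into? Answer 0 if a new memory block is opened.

Memory blocks with room: memory block 1 (127 MB), memory block 2 (235 MB), memory block 3 (233 MB).
The first with room is memory block 1.

1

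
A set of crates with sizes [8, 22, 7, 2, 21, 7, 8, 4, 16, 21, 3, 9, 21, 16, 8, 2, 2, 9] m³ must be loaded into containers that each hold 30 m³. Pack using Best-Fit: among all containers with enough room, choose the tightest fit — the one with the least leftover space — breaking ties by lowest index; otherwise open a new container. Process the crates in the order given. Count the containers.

8 m³ → container 1 (remaining 22 m³)
22 m³ → container 1 (remaining 0 m³)
7 m³ → container 2 (remaining 23 m³)
2 m³ → container 2 (remaining 21 m³)
21 m³ → container 2 (remaining 0 m³)
7 m³ → container 3 (remaining 23 m³)
8 m³ → container 3 (remaining 15 m³)
4 m³ → container 3 (remaining 11 m³)
16 m³ → container 4 (remaining 14 m³)
21 m³ → container 5 (remaining 9 m³)
3 m³ → container 5 (remaining 6 m³)
9 m³ → container 3 (remaining 2 m³)
21 m³ → container 6 (remaining 9 m³)
16 m³ → container 7 (remaining 14 m³)
8 m³ → container 6 (remaining 1 m³)
2 m³ → container 3 (remaining 0 m³)
2 m³ → container 5 (remaining 4 m³)
9 m³ → container 4 (remaining 5 m³)
Final containers: [8,22] [7,2,21] [7,8,4,9,2] [16,9] [21,3,2] [21,8] [16].

7 containers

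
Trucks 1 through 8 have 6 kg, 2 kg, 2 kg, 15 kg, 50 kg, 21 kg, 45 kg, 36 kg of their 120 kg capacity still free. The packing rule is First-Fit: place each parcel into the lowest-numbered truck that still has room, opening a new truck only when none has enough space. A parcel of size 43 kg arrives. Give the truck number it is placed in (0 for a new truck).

5

Trucks with room: truck 5 (50 kg), truck 7 (45 kg).
The first with room is truck 5.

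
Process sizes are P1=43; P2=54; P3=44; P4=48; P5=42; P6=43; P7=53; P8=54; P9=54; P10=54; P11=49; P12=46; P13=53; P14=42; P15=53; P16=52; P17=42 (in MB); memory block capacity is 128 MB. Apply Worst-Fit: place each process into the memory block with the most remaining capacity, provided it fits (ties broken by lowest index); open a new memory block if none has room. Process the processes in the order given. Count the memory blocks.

Put P1 (43 MB) in memory block 1; 85 MB remain.
Put P2 (54 MB) in memory block 1; 31 MB remain.
Put P3 (44 MB) in memory block 2; 84 MB remain.
Put P4 (48 MB) in memory block 2; 36 MB remain.
Put P5 (42 MB) in memory block 3; 86 MB remain.
Put P6 (43 MB) in memory block 3; 43 MB remain.
Put P7 (53 MB) in memory block 4; 75 MB remain.
Put P8 (54 MB) in memory block 4; 21 MB remain.
Put P9 (54 MB) in memory block 5; 74 MB remain.
Put P10 (54 MB) in memory block 5; 20 MB remain.
Put P11 (49 MB) in memory block 6; 79 MB remain.
Put P12 (46 MB) in memory block 6; 33 MB remain.
Put P13 (53 MB) in memory block 7; 75 MB remain.
Put P14 (42 MB) in memory block 7; 33 MB remain.
Put P15 (53 MB) in memory block 8; 75 MB remain.
Put P16 (52 MB) in memory block 8; 23 MB remain.
Put P17 (42 MB) in memory block 3; 1 MB remain.

8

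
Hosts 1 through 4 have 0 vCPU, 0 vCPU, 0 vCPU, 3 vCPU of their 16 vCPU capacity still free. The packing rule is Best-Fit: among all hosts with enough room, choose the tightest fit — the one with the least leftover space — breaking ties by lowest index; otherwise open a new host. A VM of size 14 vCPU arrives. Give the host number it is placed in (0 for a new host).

No host has ≥ 14 vCPU free, so a new host is opened.

0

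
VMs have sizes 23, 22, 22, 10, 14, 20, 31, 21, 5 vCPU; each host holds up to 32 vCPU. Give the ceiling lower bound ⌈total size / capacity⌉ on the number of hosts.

Total size = 23 + 22 + 22 + 10 + 14 + 20 + 31 + 21 + 5 = 168 vCPU.
⌈168 / 32⌉ = 6.

6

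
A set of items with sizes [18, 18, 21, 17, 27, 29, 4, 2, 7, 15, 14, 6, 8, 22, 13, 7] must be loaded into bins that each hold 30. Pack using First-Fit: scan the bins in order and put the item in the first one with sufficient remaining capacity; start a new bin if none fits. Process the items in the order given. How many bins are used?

8 bins

18 → bin 1 (remaining 12)
18 → bin 2 (remaining 12)
21 → bin 3 (remaining 9)
17 → bin 4 (remaining 13)
27 → bin 5 (remaining 3)
29 → bin 6 (remaining 1)
4 → bin 1 (remaining 8)
2 → bin 1 (remaining 6)
7 → bin 2 (remaining 5)
15 → bin 7 (remaining 15)
14 → bin 7 (remaining 1)
6 → bin 1 (remaining 0)
8 → bin 3 (remaining 1)
22 → bin 8 (remaining 8)
13 → bin 4 (remaining 0)
7 → bin 8 (remaining 1)
Final bins: [18,4,2,6] [18,7] [21,8] [17,13] [27] [29] [15,14] [22,7].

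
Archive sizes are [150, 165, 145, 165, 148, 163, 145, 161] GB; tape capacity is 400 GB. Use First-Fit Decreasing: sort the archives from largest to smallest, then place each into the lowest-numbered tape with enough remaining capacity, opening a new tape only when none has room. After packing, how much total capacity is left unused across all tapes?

Sorted descending: 165, 165, 163, 161, 150, 148, 145, 145.
Put 165 GB in tape 1; 235 GB remain.
Put 165 GB in tape 1; 70 GB remain.
Put 163 GB in tape 2; 237 GB remain.
Put 161 GB in tape 2; 76 GB remain.
Put 150 GB in tape 3; 250 GB remain.
Put 148 GB in tape 3; 102 GB remain.
Put 145 GB in tape 4; 255 GB remain.
Put 145 GB in tape 4; 110 GB remain.
4 tapes × 400 GB = 1600 GB; used 1242 GB; unused 358 GB.

358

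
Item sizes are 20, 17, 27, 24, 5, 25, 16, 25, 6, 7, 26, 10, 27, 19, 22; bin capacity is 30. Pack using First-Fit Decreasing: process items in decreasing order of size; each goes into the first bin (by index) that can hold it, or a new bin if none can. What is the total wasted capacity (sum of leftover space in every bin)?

54

Sorted descending: 27, 27, 26, 25, 25, 24, 22, 20, 19, 17, 16, 10, 7, 6, 5.
Put 27 in bin 1; 3 remain.
Put 27 in bin 2; 3 remain.
Put 26 in bin 3; 4 remain.
Put 25 in bin 4; 5 remain.
Put 25 in bin 5; 5 remain.
Put 24 in bin 6; 6 remain.
Put 22 in bin 7; 8 remain.
Put 20 in bin 8; 10 remain.
Put 19 in bin 9; 11 remain.
Put 17 in bin 10; 13 remain.
Put 16 in bin 11; 14 remain.
Put 10 in bin 8; 0 remain.
Put 7 in bin 7; 1 remain.
Put 6 in bin 6; 0 remain.
Put 5 in bin 4; 0 remain.
11 bins × 30 = 330; used 276; unused 54.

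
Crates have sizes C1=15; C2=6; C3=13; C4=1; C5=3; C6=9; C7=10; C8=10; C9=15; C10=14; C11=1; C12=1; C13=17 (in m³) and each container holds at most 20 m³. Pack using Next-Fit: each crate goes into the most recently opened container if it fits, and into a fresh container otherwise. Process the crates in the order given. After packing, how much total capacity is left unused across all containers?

25

Put C1 (15 m³) in container 1; 5 m³ remain.
Put C2 (6 m³) in container 2; 14 m³ remain.
Put C3 (13 m³) in container 2; 1 m³ remain.
Put C4 (1 m³) in container 2; 0 m³ remain.
Put C5 (3 m³) in container 3; 17 m³ remain.
Put C6 (9 m³) in container 3; 8 m³ remain.
Put C7 (10 m³) in container 4; 10 m³ remain.
Put C8 (10 m³) in container 4; 0 m³ remain.
Put C9 (15 m³) in container 5; 5 m³ remain.
Put C10 (14 m³) in container 6; 6 m³ remain.
Put C11 (1 m³) in container 6; 5 m³ remain.
Put C12 (1 m³) in container 6; 4 m³ remain.
Put C13 (17 m³) in container 7; 3 m³ remain.
7 containers × 20 m³ = 140 m³; used 115 m³; unused 25 m³.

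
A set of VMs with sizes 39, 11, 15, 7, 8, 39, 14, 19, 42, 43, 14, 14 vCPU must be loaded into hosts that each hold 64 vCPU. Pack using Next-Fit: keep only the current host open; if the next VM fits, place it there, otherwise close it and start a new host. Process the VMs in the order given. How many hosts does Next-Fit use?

6

39 vCPU → host 1 (remaining 25 vCPU)
11 vCPU → host 1 (remaining 14 vCPU)
15 vCPU → host 2 (remaining 49 vCPU)
7 vCPU → host 2 (remaining 42 vCPU)
8 vCPU → host 2 (remaining 34 vCPU)
39 vCPU → host 3 (remaining 25 vCPU)
14 vCPU → host 3 (remaining 11 vCPU)
19 vCPU → host 4 (remaining 45 vCPU)
42 vCPU → host 4 (remaining 3 vCPU)
43 vCPU → host 5 (remaining 21 vCPU)
14 vCPU → host 5 (remaining 7 vCPU)
14 vCPU → host 6 (remaining 50 vCPU)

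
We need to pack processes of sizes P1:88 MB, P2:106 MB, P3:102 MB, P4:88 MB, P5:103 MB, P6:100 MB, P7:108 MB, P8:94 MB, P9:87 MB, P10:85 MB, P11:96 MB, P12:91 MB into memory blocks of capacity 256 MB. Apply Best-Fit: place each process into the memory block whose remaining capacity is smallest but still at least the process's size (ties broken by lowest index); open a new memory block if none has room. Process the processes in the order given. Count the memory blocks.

6

P1 (88 MB) → memory block 1 (remaining 168 MB)
P2 (106 MB) → memory block 1 (remaining 62 MB)
P3 (102 MB) → memory block 2 (remaining 154 MB)
P4 (88 MB) → memory block 2 (remaining 66 MB)
P5 (103 MB) → memory block 3 (remaining 153 MB)
P6 (100 MB) → memory block 3 (remaining 53 MB)
P7 (108 MB) → memory block 4 (remaining 148 MB)
P8 (94 MB) → memory block 4 (remaining 54 MB)
P9 (87 MB) → memory block 5 (remaining 169 MB)
P10 (85 MB) → memory block 5 (remaining 84 MB)
P11 (96 MB) → memory block 6 (remaining 160 MB)
P12 (91 MB) → memory block 6 (remaining 69 MB)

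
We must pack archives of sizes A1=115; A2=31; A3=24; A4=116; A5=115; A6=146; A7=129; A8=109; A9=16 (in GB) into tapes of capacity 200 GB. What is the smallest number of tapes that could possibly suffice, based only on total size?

Total size = 115 + 31 + 24 + 116 + 115 + 146 + 129 + 109 + 16 = 801 GB.
⌈801 / 200⌉ = 5.

5 tapes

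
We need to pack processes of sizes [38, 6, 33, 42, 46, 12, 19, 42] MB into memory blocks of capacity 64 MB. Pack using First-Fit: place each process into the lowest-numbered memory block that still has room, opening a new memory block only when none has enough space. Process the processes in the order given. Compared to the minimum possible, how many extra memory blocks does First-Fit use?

0

First-Fit: [38,6,12] [33,19] [42] [46] [42] → 5 memory blocks.
5 processes exceed 32 MB (half the capacity), and no two of those can share a memory block, so at least 5 memory blocks are needed.
So 5 is already optimal.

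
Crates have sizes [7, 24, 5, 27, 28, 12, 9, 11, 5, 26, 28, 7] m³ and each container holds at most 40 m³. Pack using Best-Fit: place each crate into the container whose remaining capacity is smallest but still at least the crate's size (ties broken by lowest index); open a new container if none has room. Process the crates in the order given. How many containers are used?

container 1: place 7 m³, 33 m³ left
container 1: place 24 m³, 9 m³ left
container 1: place 5 m³, 4 m³ left
container 2: place 27 m³, 13 m³ left
container 3: place 28 m³, 12 m³ left
container 3: place 12 m³, 0 m³ left
container 2: place 9 m³, 4 m³ left
container 4: place 11 m³, 29 m³ left
container 4: place 5 m³, 24 m³ left
container 5: place 26 m³, 14 m³ left
container 6: place 28 m³, 12 m³ left
container 6: place 7 m³, 5 m³ left
Final containers: [7,24,5] [27,9] [28,12] [11,5] [26] [28,7].

6 containers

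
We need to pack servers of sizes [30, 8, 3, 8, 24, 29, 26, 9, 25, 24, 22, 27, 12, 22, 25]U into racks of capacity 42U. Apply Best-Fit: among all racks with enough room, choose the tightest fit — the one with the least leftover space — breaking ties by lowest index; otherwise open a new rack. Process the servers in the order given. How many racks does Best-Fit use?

10

30U → rack 1 (remaining 12U)
8U → rack 1 (remaining 4U)
3U → rack 1 (remaining 1U)
8U → rack 2 (remaining 34U)
24U → rack 2 (remaining 10U)
29U → rack 3 (remaining 13U)
26U → rack 4 (remaining 16U)
9U → rack 2 (remaining 1U)
25U → rack 5 (remaining 17U)
24U → rack 6 (remaining 18U)
22U → rack 7 (remaining 20U)
27U → rack 8 (remaining 15U)
12U → rack 3 (remaining 1U)
22U → rack 9 (remaining 20U)
25U → rack 10 (remaining 17U)
Final racks: [30,8,3] [8,24,9] [29,12] [26] [25] [24] [22] [27] [22] [25].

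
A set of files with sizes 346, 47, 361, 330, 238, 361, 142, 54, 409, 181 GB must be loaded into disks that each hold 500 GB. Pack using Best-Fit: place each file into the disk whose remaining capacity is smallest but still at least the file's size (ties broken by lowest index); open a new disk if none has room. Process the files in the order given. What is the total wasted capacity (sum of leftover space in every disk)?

531

disk 1: place 346 GB, 154 GB left
disk 1: place 47 GB, 107 GB left
disk 2: place 361 GB, 139 GB left
disk 3: place 330 GB, 170 GB left
disk 4: place 238 GB, 262 GB left
disk 5: place 361 GB, 139 GB left
disk 3: place 142 GB, 28 GB left
disk 1: place 54 GB, 53 GB left
disk 6: place 409 GB, 91 GB left
disk 4: place 181 GB, 81 GB left
6 disks × 500 GB = 3000 GB; used 2469 GB; unused 531 GB.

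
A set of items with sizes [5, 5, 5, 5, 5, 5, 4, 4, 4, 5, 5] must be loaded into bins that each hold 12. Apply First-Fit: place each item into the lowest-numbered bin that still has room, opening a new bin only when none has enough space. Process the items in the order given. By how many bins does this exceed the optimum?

First-Fit: [5,5] [5,5] [5,5] [4,4,4] [5,5] → 5 bins.
Total size 52; any packing needs at least ⌈52/12⌉ = 5 bins.
So 5 is already optimal.

0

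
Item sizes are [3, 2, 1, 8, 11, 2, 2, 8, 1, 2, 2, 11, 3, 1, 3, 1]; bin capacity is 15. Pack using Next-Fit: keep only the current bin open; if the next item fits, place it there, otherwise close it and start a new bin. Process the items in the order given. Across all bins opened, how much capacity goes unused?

bin 1: place 3, 12 left
bin 1: place 2, 10 left
bin 1: place 1, 9 left
bin 1: place 8, 1 left
bin 2: place 11, 4 left
bin 2: place 2, 2 left
bin 2: place 2, 0 left
bin 3: place 8, 7 left
bin 3: place 1, 6 left
bin 3: place 2, 4 left
bin 3: place 2, 2 left
bin 4: place 11, 4 left
bin 4: place 3, 1 left
bin 4: place 1, 0 left
bin 5: place 3, 12 left
bin 5: place 1, 11 left
5 bins × 15 = 75; used 61; unused 14.

14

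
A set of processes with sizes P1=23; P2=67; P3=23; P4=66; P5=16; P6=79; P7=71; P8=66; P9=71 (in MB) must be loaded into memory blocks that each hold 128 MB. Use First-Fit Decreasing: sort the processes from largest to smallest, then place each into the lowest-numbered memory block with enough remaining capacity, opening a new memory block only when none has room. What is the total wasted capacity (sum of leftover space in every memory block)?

286

Sorted descending: 79, 71, 71, 67, 66, 66, 23, 23, 16.
79 MB → memory block 1 (remaining 49 MB)
71 MB → memory block 2 (remaining 57 MB)
71 MB → memory block 3 (remaining 57 MB)
67 MB → memory block 4 (remaining 61 MB)
66 MB → memory block 5 (remaining 62 MB)
66 MB → memory block 6 (remaining 62 MB)
23 MB → memory block 1 (remaining 26 MB)
23 MB → memory block 1 (remaining 3 MB)
16 MB → memory block 2 (remaining 41 MB)
6 memory blocks × 128 MB = 768 MB; used 482 MB; unused 286 MB.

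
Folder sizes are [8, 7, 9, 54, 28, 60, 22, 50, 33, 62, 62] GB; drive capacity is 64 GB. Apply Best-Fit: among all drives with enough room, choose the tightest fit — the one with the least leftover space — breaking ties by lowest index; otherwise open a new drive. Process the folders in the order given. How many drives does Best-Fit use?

Put 8 GB in drive 1; 56 GB remain.
Put 7 GB in drive 1; 49 GB remain.
Put 9 GB in drive 1; 40 GB remain.
Put 54 GB in drive 2; 10 GB remain.
Put 28 GB in drive 1; 12 GB remain.
Put 60 GB in drive 3; 4 GB remain.
Put 22 GB in drive 4; 42 GB remain.
Put 50 GB in drive 5; 14 GB remain.
Put 33 GB in drive 4; 9 GB remain.
Put 62 GB in drive 6; 2 GB remain.
Put 62 GB in drive 7; 2 GB remain.

7 drives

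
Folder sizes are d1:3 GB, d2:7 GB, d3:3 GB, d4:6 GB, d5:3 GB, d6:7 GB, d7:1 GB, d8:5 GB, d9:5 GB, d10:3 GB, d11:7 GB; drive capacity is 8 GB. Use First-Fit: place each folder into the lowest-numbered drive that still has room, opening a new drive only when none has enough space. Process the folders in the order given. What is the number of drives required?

7

d1 (3 GB) → drive 1 (remaining 5 GB)
d2 (7 GB) → drive 2 (remaining 1 GB)
d3 (3 GB) → drive 1 (remaining 2 GB)
d4 (6 GB) → drive 3 (remaining 2 GB)
d5 (3 GB) → drive 4 (remaining 5 GB)
d6 (7 GB) → drive 5 (remaining 1 GB)
d7 (1 GB) → drive 1 (remaining 1 GB)
d8 (5 GB) → drive 4 (remaining 0 GB)
d9 (5 GB) → drive 6 (remaining 3 GB)
d10 (3 GB) → drive 6 (remaining 0 GB)
d11 (7 GB) → drive 7 (remaining 1 GB)
Final drives: [3,3,1] [7] [6] [3,5] [7] [5,3] [7].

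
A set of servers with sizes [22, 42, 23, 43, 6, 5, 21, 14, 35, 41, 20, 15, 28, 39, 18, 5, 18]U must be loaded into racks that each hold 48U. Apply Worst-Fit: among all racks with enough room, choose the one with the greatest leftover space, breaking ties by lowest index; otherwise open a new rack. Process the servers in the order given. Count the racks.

10

Put 22U in rack 1; 26U remain.
Put 42U in rack 2; 6U remain.
Put 23U in rack 1; 3U remain.
Put 43U in rack 3; 5U remain.
Put 6U in rack 2; 0U remain.
Put 5U in rack 3; 0U remain.
Put 21U in rack 4; 27U remain.
Put 14U in rack 4; 13U remain.
Put 35U in rack 5; 13U remain.
Put 41U in rack 6; 7U remain.
Put 20U in rack 7; 28U remain.
Put 15U in rack 7; 13U remain.
Put 28U in rack 8; 20U remain.
Put 39U in rack 9; 9U remain.
Put 18U in rack 8; 2U remain.
Put 5U in rack 4; 8U remain.
Put 18U in rack 10; 30U remain.
Final racks: [22,23] [42,6] [43,5] [21,14,5] [35] [41] [20,15] [28,18] [39] [18].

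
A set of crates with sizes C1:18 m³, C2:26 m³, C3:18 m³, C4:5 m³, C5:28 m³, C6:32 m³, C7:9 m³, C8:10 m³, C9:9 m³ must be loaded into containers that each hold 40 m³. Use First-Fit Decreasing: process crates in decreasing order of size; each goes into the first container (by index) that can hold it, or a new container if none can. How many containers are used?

5

Sorted descending: 32, 28, 26, 18, 18, 10, 9, 9, 5.
container 1: place 32 m³, 8 m³ left
container 2: place 28 m³, 12 m³ left
container 3: place 26 m³, 14 m³ left
container 4: place 18 m³, 22 m³ left
container 4: place 18 m³, 4 m³ left
container 2: place 10 m³, 2 m³ left
container 3: place 9 m³, 5 m³ left
container 5: place 9 m³, 31 m³ left
container 1: place 5 m³, 3 m³ left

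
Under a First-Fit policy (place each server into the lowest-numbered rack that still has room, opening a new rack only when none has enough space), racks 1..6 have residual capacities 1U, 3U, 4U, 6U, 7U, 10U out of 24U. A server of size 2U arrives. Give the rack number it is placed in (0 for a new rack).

Racks with room: rack 2 (3U), rack 3 (4U), rack 4 (6U), rack 5 (7U), rack 6 (10U).
The first with room is rack 2.

2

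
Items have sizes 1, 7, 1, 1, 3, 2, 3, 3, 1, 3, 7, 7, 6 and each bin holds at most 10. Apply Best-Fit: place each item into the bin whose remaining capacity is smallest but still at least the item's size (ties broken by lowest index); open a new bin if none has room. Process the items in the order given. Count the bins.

1 → bin 1 (remaining 9)
7 → bin 1 (remaining 2)
1 → bin 1 (remaining 1)
1 → bin 1 (remaining 0)
3 → bin 2 (remaining 7)
2 → bin 2 (remaining 5)
3 → bin 2 (remaining 2)
3 → bin 3 (remaining 7)
1 → bin 2 (remaining 1)
3 → bin 3 (remaining 4)
7 → bin 4 (remaining 3)
7 → bin 5 (remaining 3)
6 → bin 6 (remaining 4)

6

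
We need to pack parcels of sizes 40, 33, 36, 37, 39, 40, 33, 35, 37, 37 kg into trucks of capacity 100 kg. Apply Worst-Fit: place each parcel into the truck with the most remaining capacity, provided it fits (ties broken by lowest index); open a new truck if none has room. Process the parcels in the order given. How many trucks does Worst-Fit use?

5

Put 40 kg in truck 1; 60 kg remain.
Put 33 kg in truck 1; 27 kg remain.
Put 36 kg in truck 2; 64 kg remain.
Put 37 kg in truck 2; 27 kg remain.
Put 39 kg in truck 3; 61 kg remain.
Put 40 kg in truck 3; 21 kg remain.
Put 33 kg in truck 4; 67 kg remain.
Put 35 kg in truck 4; 32 kg remain.
Put 37 kg in truck 5; 63 kg remain.
Put 37 kg in truck 5; 26 kg remain.
Final trucks: [40,33] [36,37] [39,40] [33,35] [37,37].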